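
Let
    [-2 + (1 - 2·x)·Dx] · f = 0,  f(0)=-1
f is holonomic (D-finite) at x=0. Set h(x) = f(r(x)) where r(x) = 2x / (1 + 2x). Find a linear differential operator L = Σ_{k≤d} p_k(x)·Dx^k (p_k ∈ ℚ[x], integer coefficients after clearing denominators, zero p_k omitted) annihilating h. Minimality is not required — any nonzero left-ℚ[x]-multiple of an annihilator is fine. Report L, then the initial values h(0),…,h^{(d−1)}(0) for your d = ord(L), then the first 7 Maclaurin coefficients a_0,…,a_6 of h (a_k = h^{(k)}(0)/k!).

L = 4 + (-1 + 4·x^2)·Dx  (order 1).
h: a_k = -1, -4, -8, -16, -32, -64, -128, …
ICs: h(0) = -1.

f: a_k = -1, -2, -4, -8, -16, -32, -64, …
Substitute x→r, Dx→(1/r')Dx; clear ⇒ L₀.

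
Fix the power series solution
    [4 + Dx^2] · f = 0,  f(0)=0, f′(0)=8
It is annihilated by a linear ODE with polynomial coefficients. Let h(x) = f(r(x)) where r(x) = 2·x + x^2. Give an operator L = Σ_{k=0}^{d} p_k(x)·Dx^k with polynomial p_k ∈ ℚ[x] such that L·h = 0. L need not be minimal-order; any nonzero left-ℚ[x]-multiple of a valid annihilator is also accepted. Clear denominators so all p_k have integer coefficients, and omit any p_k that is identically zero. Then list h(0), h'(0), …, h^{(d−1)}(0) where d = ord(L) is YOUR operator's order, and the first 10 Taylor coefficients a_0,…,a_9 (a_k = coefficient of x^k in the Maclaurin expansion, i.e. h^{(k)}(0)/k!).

f: a_k = 0, 8, 0, -16/3, 0, 16/15, 0, -32/315, 0, 16/2835, …
L₀ from L_f via x↦r, Dx↦r'^{-1}Dx.
L = (16 + 48·x + 48·x^2 + 16·x^3) - Dx + (1 + x)·Dx^2  (order 2).
h: a_k = 0, 16, 8, -128/3, -64, 32/15, 80, 22784/315, -128/45, -155104/2835, …
ICs: h(0) = 0, h′(0) = 16.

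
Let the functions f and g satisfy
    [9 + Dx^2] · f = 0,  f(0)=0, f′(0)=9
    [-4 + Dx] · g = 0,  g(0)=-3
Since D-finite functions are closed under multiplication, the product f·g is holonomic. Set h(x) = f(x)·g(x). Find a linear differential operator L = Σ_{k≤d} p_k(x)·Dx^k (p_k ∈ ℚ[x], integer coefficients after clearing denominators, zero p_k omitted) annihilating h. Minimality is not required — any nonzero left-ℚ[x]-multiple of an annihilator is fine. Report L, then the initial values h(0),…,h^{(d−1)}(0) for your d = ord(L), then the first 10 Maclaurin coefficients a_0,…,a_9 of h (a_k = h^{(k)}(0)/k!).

L = 25 - 8·Dx + Dx^2  (order 2).
h: a_k = 0, -27, -108, -351/2, -126, 711/40, 1287/10, 76443/560, 1581/20, 102453/4480, …
ICs: h(0) = 0, h′(0) = -27.

f: a_k = 0, 9, 0, -27/2, 0, 243/40, 0, -729/560, 0, 729/4480, …
g: a_k = -3, -12, -24, -32, -32, -128/5, -256/15, -1024/105, -512/105, -2048/945, …
L₀ := L_f ⊗_s L_g (sym. prod.), ord ≤ 2.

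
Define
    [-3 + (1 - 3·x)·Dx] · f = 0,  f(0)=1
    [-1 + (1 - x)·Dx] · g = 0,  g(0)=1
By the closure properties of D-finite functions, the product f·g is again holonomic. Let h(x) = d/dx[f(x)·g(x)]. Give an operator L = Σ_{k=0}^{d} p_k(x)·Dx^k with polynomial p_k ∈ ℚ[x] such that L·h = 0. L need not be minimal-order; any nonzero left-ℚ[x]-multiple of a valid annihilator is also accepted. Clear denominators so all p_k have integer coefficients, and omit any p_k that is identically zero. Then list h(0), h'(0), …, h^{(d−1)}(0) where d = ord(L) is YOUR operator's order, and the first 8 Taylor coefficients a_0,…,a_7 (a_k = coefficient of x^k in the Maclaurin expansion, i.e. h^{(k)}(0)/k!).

f: a_k = 1, 3, 9, 27, 81, 243, 729, 2187, …
g: a_k = 1, 1, 1, 1, 1, 1, 1, 1, …
f·g: L₀ = L_f ⊗_s L_g, ord ≤ 1·1.
Differentiate: ansatz ord ≤ ord L₀ ⇒ L.
L = (13 - 36·x + 27·x^2) + (-2 + 11·x - 18·x^2 + 9·x^3)·Dx  (order 1).
h: a_k = 4, 26, 120, 484, 1820, 6558, 22960, 78728, …
ICs: h(0) = 4.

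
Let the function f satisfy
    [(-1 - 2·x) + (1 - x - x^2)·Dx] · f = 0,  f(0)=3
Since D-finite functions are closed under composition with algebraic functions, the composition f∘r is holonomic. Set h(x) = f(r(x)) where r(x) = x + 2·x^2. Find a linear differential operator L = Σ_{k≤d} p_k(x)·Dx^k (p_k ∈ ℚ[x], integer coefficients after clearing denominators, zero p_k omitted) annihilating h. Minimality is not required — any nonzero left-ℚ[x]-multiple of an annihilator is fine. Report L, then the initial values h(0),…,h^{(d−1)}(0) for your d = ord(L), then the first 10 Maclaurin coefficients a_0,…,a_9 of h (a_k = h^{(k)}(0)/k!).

f: a_k = 3, 3, 6, 9, 15, 24, 39, 63, 102, 165, …
h₀=f(r): pull back L_f along r ⇒ L₀.
L = (1 + 6·x + 12·x^2 + 16·x^3) + (-1 + x + 3·x^2 + 4·x^3 + 4·x^4)·Dx  (order 1).
h: a_k = 3, 3, 12, 33, 93, 252, 711, 1971, 5484, 15249, …
ICs: h(0) = 3.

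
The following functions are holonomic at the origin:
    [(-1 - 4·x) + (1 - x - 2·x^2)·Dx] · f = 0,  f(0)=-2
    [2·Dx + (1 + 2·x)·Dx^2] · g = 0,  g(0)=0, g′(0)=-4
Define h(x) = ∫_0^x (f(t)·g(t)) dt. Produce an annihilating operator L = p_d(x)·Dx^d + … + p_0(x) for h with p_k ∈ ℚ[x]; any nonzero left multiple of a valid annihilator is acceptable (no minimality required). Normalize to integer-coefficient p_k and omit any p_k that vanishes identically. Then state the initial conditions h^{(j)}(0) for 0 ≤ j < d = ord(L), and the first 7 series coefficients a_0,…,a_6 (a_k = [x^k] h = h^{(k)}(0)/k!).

L = (6 + 16·x)·Dx + (14·x + 20·x^2)·Dx^2 + (-1 - x + 4·x^2 + 4·x^3)·Dx^3  (order 3).
h: a_k = 0, 0, 4, 0, 20/3, 32/15, 224/15, …
ICs: h(0) = 0, h′(0) = 0, h′′(0) = 8.

f: a_k = -2, -2, -6, -10, -22, -42, -86, …
g: a_k = 0, -4, 4, -16/3, 8, -64/5, 64/3, …
h₀=f·g: eliminate ⇒ L₀, order ≤ 1·2.
Integrate: L := L₀·Dx.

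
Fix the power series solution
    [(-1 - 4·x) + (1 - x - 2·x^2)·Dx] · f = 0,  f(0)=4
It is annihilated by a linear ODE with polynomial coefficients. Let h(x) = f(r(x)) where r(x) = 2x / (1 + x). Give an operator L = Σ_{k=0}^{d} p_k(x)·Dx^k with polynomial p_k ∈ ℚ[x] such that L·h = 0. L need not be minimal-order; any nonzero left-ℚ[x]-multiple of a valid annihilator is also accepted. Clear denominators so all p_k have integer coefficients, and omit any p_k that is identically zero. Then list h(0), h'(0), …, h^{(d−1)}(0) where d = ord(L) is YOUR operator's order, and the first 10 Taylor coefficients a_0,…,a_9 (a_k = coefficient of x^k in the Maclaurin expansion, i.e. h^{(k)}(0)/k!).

f: a_k = 4, 4, 12, 20, 44, 84, 172, 340, 684, 1364, …
h₀=f(r): pull back L_f along r ⇒ L₀.
L = (2 + 18·x) + (-1 - x + 9·x^2 + 9·x^3)·Dx  (order 1).
h: a_k = 4, 8, 40, 72, 360, 648, 3240, 5832, 29160, 52488, …
ICs: h(0) = 4.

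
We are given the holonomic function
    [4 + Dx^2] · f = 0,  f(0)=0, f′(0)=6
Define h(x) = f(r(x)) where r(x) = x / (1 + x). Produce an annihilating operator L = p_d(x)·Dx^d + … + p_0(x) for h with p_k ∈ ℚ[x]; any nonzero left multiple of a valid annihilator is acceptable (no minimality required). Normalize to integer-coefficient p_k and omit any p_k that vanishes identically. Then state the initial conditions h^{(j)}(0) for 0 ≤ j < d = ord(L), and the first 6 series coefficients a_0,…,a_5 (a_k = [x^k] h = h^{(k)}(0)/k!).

f: a_k = 0, 6, 0, -4, 0, 4/5, …
h₀=f(r): pull back L_f along r ⇒ L₀.
L = 4 + (2 + 6·x + 6·x^2 + 2·x^3)·Dx + (1 + 4·x + 6·x^2 + 4·x^3 + x^4)·Dx^2  (order 2).
h: a_k = 0, 6, -6, 2, 6, -86/5, …
ICs: h(0) = 0, h′(0) = 6.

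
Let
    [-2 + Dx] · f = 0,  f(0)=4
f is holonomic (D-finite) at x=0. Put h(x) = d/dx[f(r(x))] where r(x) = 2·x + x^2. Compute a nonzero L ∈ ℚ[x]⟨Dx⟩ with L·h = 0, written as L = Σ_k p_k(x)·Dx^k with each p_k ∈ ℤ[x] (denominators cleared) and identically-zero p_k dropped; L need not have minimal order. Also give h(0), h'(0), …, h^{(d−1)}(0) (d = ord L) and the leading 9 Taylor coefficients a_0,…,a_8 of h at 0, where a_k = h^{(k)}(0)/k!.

f: a_k = 4, 8, 8, 16/3, 8/3, 16/15, 16/45, 32/315, 8/315, …
f∘r: x↦r, Dx↦Dx/r' in L_f ⇒ L₀.
h=h₀': d/dx-closure on L₀ ⇒ L.
L = (5 + 8·x + 4·x^2) + (-1 - x)·Dx  (order 1).
h: a_k = 16, 80, 224, 1376/3, 2272/3, 15968/15, 11840/9, 460352/315, 466976/315, …
ICs: h(0) = 16.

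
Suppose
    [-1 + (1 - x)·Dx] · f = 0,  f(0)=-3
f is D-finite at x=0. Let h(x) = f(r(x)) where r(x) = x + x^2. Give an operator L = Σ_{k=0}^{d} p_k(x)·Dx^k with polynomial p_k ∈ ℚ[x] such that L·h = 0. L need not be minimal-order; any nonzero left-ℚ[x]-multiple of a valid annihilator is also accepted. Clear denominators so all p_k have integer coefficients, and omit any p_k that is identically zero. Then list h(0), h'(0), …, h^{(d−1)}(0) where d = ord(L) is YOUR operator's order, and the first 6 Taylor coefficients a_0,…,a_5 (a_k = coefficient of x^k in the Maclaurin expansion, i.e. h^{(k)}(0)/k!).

f: a_k = -3, -3, -3, -3, -3, -3, …
f∘r: x↦r, Dx↦Dx/r' in L_f ⇒ L₀.
L = (1 + 2·x) + (-1 + x + x^2)·Dx  (order 1).
h: a_k = -3, -3, -6, -9, -15, -24, …
ICs: h(0) = -3.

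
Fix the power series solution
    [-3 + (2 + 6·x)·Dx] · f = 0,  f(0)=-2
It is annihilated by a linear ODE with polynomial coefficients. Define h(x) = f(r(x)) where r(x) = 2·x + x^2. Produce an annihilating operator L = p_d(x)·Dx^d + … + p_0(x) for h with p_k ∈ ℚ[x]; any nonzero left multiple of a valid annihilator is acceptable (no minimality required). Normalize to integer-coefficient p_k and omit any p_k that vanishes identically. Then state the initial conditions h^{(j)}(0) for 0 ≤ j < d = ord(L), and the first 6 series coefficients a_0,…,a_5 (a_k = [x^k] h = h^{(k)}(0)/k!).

f: a_k = -2, -3, 9/4, -27/8, 405/64, -1701/128, …
Change of var in L_f (x↦r) gives L₀.
L = (-3 - 3·x) + (1 + 6·x + 3·x^2)·Dx  (order 1).
h: a_k = -2, -6, 6, -18, 63, -243, …
ICs: h(0) = -2.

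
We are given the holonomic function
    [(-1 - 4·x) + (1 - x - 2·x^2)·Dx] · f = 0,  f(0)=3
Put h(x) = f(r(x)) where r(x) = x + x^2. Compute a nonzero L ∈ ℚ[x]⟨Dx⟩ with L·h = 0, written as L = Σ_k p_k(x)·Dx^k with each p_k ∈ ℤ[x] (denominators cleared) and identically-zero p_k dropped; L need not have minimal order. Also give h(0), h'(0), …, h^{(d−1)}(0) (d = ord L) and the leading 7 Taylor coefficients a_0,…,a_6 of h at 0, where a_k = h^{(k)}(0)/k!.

L = (1 + 6·x + 12·x^2 + 8·x^3) + (-1 + x + 3·x^2 + 4·x^3 + 2·x^4)·Dx  (order 1).
h: a_k = 3, 3, 12, 33, 87, 240, 657, …
ICs: h(0) = 3.

f: a_k = 3, 3, 9, 15, 33, 63, 129, …
L₀ from L_f via x↦r, Dx↦r'^{-1}Dx.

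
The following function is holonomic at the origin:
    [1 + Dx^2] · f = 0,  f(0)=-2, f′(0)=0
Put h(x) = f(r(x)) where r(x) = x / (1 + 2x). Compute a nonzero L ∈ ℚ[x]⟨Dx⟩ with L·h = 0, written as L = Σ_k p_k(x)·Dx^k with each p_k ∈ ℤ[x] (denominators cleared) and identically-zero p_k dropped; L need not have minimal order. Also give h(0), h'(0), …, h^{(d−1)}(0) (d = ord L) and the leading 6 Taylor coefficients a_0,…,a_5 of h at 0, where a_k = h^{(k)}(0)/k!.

f: a_k = -2, 0, 1, 0, -1/12, 0, …
f∘r: x↦r, Dx↦Dx/r' in L_f ⇒ L₀.
L = 1 + (4 + 24·x + 48·x^2 + 32·x^3)·Dx + (1 + 8·x + 24·x^2 + 32·x^3 + 16·x^4)·Dx^2  (order 2).
h: a_k = -2, 0, 1, -4, 143/12, -94/3, …
ICs: h(0) = -2, h′(0) = 0.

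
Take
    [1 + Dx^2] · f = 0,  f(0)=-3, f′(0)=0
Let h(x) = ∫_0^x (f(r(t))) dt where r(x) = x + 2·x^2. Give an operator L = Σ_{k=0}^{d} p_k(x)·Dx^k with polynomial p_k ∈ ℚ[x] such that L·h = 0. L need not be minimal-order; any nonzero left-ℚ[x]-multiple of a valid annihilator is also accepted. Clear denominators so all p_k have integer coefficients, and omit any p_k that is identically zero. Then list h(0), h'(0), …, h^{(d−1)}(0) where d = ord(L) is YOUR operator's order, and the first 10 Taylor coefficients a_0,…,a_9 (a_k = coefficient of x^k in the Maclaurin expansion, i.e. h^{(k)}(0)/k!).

L = (1 + 12·x + 48·x^2 + 64·x^3)·Dx - 4·Dx^2 + (1 + 4·x)·Dx^3  (order 3).
h: a_k = 0, -3, 0, 1/2, 3/2, 47/40, -1/6, -719/1680, -79/160, -23521/120960, …
ICs: h(0) = 0, h′(0) = -3, h′′(0) = 0.

f: a_k = -3, 0, 3/2, 0, -1/8, 0, 1/240, 0, -1/13440, 0, …
L₀ from L_f via x↦r, Dx↦r'^{-1}Dx.
h=∫h₀ ⇒ L = L₀·Dx.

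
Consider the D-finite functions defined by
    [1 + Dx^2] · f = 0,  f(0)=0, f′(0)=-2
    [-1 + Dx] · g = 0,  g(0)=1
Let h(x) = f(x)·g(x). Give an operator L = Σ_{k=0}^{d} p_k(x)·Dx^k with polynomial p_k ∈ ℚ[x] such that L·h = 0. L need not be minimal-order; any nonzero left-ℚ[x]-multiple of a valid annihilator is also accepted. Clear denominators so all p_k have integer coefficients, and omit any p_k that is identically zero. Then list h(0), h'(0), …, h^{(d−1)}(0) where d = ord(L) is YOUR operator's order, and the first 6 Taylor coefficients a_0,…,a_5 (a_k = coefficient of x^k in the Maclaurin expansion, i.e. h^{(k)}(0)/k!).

L = 2 - 2·Dx + Dx^2  (order 2).
h: a_k = 0, -2, -2, -2/3, 0, 1/15, …
ICs: h(0) = 0, h′(0) = -2.

f: a_k = 0, -2, 0, 1/3, 0, -1/60, …
g: a_k = 1, 1, 1/2, 1/6, 1/24, 1/120, …
L₀ := L_f ⊗_s L_g (sym. prod.), ord ≤ 2.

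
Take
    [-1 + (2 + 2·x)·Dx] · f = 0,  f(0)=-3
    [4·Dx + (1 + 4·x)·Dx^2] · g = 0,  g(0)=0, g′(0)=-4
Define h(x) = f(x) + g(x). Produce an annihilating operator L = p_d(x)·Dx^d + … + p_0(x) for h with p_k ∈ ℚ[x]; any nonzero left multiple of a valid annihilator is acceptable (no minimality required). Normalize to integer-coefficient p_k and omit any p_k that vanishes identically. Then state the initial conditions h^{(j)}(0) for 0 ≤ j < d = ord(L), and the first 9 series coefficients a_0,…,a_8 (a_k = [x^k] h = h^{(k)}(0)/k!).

f: a_k = -3, -3/2, 3/8, -3/16, 15/128, -21/256, 63/1024, -99/2048, 1287/32768, …
g: a_k = 0, -4, 8, -64/3, 64, -1024/5, 2048/3, -16384/7, 8192, …
L₀ := lclm(L_f,L_g); ord L₀ ≤ 1+2.
L = (52 + 16·x)·Dx + (125 + 232·x + 80·x^2)·Dx^2 + (14 + 78·x + 96·x^2 + 32·x^3)·Dx^3  (order 3).
h: a_k = -3, -11/2, 67/8, -1033/48, 8207/128, -262249/1280, 2097341/3072, -33555125/14336, 268436743/32768, …
ICs: h(0) = -3, h′(0) = -11/2, h′′(0) = 67/4.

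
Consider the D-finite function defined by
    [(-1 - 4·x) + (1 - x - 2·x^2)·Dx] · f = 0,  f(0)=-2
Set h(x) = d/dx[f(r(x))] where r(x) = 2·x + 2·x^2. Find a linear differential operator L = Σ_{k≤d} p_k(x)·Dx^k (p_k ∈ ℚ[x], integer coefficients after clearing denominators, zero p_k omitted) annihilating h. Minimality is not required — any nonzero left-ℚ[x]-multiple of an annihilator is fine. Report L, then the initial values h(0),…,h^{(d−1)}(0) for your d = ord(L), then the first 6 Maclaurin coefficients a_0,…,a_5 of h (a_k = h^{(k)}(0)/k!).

L = (14 + 108·x + 444·x^2 + 1312·x^3 + 2256·x^4 + 1920·x^5 + 640·x^6) + (-1 - 8·x + 6·x^2 + 148·x^3 + 440·x^4 + 624·x^5 + 448·x^6 + 128·x^7)·Dx  (order 1).
h: a_k = -4, -56, -384, -2464, -14960, -86496, …
ICs: h(0) = -4.

f: a_k = -2, -2, -6, -10, -22, -42, …
L₀ from L_f via x↦r, Dx↦r'^{-1}Dx.
h=h₀': d/dx-closure on L₀ ⇒ L.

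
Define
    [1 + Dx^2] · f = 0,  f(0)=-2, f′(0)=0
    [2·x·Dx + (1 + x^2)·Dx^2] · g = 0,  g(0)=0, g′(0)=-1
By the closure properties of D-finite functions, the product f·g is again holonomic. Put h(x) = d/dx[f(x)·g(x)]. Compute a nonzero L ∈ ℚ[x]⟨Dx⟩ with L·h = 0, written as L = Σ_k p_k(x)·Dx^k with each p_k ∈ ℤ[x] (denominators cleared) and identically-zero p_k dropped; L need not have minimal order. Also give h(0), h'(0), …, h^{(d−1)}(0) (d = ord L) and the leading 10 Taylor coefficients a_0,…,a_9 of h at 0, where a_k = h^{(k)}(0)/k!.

f: a_k = -2, 0, 1, 0, -1/12, 0, 1/360, 0, -1/20160, 0, …
g: a_k = 0, -1, 0, 1/3, 0, -1/5, 0, 1/7, 0, -1/9, …
Sym-product of L_f,L_g gives L₀ (≤ ord 4).
Derive L from L₀ (diff closure).
L = (110 + 294·x^2 + 461·x^4 + 96·x^6 + 12·x^8 + 2·x^10 + x^12) + (68·x + 284·x^3 + 280·x^5 + 80·x^7 + 20·x^9 + 4·x^11)·Dx + (120 + 340·x^2 + 534·x^4 + 148·x^6 + 32·x^8 + 8·x^10 + 2·x^12)·Dx^2 + (68·x + 284·x^3 + 280·x^5 + 80·x^7 + 20·x^9 + 4·x^11)·Dx^3 + (10 + 46·x^2 + 73·x^4 + 52·x^6 + 20·x^8 + 6·x^10 + x^12)·Dx^4  (order 4).
h: a_k = 2, 0, -5, 0, 49/12, 0, -1301/360, 0, 23147/6720, 0, …
ICs: h(0) = 2, h′(0) = 0, h′′(0) = -10, h′′′(0) = 0.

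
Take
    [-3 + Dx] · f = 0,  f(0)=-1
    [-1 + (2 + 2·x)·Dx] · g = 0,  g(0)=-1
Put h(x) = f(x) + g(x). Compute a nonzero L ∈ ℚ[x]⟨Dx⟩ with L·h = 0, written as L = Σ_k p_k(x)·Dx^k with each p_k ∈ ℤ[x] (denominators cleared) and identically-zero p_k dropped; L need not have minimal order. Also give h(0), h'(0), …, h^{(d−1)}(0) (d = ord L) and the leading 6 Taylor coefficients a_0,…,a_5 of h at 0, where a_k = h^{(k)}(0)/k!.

L = (21 + 18·x) + (-37 - 72·x - 36·x^2)·Dx + (10 + 22·x + 12·x^2)·Dx^2  (order 2).
h: a_k = -2, -7/2, -35/8, -73/16, -427/128, -2627/1280, …
ICs: h(0) = -2, h′(0) = -7/2.

f: a_k = -1, -3, -9/2, -9/2, -27/8, -81/40, …
g: a_k = -1, -1/2, 1/8, -1/16, 5/128, -7/256, …
f+g: L₀ = lclm(L_f,L_g), ord ≤ 1+1.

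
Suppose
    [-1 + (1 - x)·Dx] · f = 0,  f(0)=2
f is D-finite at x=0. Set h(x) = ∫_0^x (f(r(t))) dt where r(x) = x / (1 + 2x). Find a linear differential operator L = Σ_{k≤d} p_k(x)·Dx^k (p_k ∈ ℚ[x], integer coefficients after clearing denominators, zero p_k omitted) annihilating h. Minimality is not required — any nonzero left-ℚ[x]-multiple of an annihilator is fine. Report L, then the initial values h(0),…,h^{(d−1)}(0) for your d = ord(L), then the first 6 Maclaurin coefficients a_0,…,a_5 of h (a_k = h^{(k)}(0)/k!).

f: a_k = 2, 2, 2, 2, 2, 2, …
Substitute x→r, Dx→(1/r')Dx; clear ⇒ L₀.
h=∫₀ˣh₀: take L = L₀·Dx.
L = -Dx + (1 + 3·x + 2·x^2)·Dx^2  (order 2).
h: a_k = 0, 2, 1, -2/3, 1/2, -2/5, …
ICs: h(0) = 0, h′(0) = 2.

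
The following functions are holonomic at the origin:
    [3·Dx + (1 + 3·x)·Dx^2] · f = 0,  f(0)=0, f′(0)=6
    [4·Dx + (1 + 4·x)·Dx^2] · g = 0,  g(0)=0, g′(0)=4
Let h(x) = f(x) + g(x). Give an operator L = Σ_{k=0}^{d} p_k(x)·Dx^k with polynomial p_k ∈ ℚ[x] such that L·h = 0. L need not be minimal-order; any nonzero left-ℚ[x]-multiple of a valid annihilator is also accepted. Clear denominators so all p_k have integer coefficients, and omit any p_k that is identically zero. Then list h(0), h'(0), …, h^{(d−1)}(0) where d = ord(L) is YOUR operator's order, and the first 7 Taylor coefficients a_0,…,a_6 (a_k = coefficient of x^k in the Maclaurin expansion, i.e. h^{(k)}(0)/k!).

f: a_k = 0, 6, -9, 18, -81/2, 486/5, -243, …
g: a_k = 0, 4, -8, 64/3, -64, 1024/5, -2048/3, …
L₀ := lclm(L_f,L_g); ord L₀ ≤ 2+2.
L = 24·Dx + (14 + 48·x)·Dx^2 + (1 + 7·x + 12·x^2)·Dx^3  (order 3).
h: a_k = 0, 10, -17, 118/3, -209/2, 302, -2777/3, …
ICs: h(0) = 0, h′(0) = 10, h′′(0) = -34.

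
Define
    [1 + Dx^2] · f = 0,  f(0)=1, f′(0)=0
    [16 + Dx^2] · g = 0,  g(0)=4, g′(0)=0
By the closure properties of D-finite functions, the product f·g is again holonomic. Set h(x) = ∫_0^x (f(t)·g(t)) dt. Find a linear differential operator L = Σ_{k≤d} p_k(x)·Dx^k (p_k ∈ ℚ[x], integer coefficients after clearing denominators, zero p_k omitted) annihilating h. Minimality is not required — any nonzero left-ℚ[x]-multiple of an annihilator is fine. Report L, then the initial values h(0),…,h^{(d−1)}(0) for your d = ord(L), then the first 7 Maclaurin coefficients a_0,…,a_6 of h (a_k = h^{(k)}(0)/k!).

L = 225·Dx + 34·Dx^3 + Dx^5  (order 5).
h: a_k = 0, 4, 0, -34/3, 0, 353/30, 0, …
ICs: h(0) = 0, h′(0) = 4, h′′(0) = 0, h′′′(0) = -68, h′′′′(0) = 0.

f: a_k = 1, 0, -1/2, 0, 1/24, 0, -1/720, …
g: a_k = 4, 0, -32, 0, 128/3, 0, -1024/45, …
h₀=f·g: eliminate ⇒ L₀, order ≤ 2·2.
h=∫h₀ ⇒ L = L₀·Dx.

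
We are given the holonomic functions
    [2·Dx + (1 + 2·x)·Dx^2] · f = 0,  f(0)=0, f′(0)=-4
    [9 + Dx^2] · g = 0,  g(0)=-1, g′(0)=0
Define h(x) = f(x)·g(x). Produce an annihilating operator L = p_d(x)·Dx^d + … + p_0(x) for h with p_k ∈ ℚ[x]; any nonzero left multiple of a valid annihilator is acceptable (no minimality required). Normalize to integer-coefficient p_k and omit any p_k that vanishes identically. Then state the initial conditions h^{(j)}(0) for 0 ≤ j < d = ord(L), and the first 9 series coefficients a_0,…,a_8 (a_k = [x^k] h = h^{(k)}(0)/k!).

L = (63 + 1053·x + 3969·x^2 + 5832·x^3 + 2916·x^4) + (63 + 450·x + 972·x^2 + 648·x^3)·Dx + (25 + 270·x + 918·x^2 + 1296·x^3 + 648·x^4)·Dx^2 + (7 + 50·x + 108·x^2 + 72·x^3)·Dx^3 + (2 + 17·x + 53·x^2 + 72·x^3 + 36·x^4)·Dx^4  (order 4).
h: a_k = 0, 4, -4, -38/3, 10, 23/10, 7/6, -991/140, 181/20, …
ICs: h(0) = 0, h′(0) = 4, h′′(0) = -8, h′′′(0) = -76.

f: a_k = 0, -4, 4, -16/3, 8, -64/5, 64/3, -256/7, 64, …
g: a_k = -1, 0, 9/2, 0, -27/8, 0, 81/80, 0, -729/4480, …
h₀=f·g: eliminate ⇒ L₀, order ≤ 2·2.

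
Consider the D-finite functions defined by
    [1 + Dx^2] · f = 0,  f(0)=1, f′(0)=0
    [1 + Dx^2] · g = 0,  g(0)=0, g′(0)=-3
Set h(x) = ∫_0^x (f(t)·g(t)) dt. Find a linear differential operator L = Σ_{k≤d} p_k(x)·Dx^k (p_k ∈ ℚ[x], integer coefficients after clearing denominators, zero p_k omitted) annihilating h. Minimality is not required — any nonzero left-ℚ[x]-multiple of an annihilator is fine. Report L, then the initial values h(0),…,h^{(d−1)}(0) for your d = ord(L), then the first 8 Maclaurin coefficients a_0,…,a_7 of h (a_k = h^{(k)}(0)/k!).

L = 4·Dx^2 + Dx^4  (order 4).
h: a_k = 0, 0, -3/2, 0, 1/2, 0, -1/15, 0, …
ICs: h(0) = 0, h′(0) = 0, h′′(0) = -3, h′′′(0) = 0.

f: a_k = 1, 0, -1/2, 0, 1/24, 0, -1/720, 0, …
g: a_k = 0, -3, 0, 1/2, 0, -1/40, 0, 1/1680, …
Product ⇒ symmetric product L₀, ord ≤ 4.
∫: right-multiply L₀ by Dx.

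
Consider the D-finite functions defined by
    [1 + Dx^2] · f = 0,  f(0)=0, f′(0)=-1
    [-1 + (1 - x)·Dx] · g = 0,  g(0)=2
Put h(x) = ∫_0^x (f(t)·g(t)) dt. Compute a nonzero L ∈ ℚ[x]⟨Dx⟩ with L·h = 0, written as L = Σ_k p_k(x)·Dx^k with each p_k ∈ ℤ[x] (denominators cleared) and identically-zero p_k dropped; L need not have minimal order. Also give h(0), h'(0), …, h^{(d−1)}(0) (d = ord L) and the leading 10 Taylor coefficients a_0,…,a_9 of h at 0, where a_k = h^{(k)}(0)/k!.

f: a_k = 0, -1, 0, 1/6, 0, -1/120, 0, 1/5040, 0, -1/362880, …
g: a_k = 2, 2, 2, 2, 2, 2, 2, 2, 2, 2, …
h₀=f·g: eliminate ⇒ L₀, order ≤ 2·1.
∫: right-multiply L₀ by Dx.
L = (-1 + x)·Dx + 2·Dx^2 + (-1 + x)·Dx^3  (order 3).
h: a_k = 0, 0, -1, -2/3, -5/12, -1/3, -101/360, -101/420, -4241/20160, -4241/22680, …
ICs: h(0) = 0, h′(0) = 0, h′′(0) = -2.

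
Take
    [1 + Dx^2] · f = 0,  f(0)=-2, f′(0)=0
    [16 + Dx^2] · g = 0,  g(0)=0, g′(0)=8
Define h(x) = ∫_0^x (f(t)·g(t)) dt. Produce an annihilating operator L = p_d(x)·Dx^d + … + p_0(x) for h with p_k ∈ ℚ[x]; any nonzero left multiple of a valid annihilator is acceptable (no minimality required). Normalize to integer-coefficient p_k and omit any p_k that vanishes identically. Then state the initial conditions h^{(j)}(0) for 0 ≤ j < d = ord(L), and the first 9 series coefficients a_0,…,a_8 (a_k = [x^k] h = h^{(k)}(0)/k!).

f: a_k = -2, 0, 1, 0, -1/12, 0, 1/360, 0, -1/20160, …
g: a_k = 0, 8, 0, -64/3, 0, 256/15, 0, -2048/315, 0, …
Product ⇒ symmetric product L₀, ord ≤ 4.
h=∫h₀ ⇒ L = L₀·Dx.
L = 225·Dx + 34·Dx^3 + Dx^5  (order 5).
h: a_k = 0, 0, -8, 0, 38/3, 0, -421/45, 0, 10039/2520, …
ICs: h(0) = 0, h′(0) = 0, h′′(0) = -16, h′′′(0) = 0, h′′′′(0) = 304.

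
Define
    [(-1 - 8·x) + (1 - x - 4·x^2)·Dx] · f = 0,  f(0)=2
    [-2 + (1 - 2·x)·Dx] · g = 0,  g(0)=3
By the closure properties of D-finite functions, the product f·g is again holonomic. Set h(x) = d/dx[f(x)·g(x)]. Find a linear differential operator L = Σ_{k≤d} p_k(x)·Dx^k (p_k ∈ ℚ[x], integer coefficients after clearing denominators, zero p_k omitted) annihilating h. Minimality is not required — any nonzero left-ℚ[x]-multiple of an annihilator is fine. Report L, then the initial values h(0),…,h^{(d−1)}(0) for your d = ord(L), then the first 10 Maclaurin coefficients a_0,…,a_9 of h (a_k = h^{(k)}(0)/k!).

f: a_k = 2, 2, 10, 18, 58, 130, 362, 882, 2330, 5858, …
g: a_k = 3, 6, 12, 24, 48, 96, 192, 384, 768, 1536, …
f·g: L₀ = L_f ⊗_s L_g, ord ≤ 1·1.
Derive L from L₀ (diff closure).
L = (22 - 12·x - 120·x^2 - 256·x^3 + 768·x^4) + (-3 + 5·x + 42·x^2 - 88·x^3 - 80·x^4 + 192·x^5)·Dx  (order 1).
h: a_k = 18, 132, 558, 2184, 7410, 24300, 75222, 227856, 670842, 1946100, …
ICs: h(0) = 18.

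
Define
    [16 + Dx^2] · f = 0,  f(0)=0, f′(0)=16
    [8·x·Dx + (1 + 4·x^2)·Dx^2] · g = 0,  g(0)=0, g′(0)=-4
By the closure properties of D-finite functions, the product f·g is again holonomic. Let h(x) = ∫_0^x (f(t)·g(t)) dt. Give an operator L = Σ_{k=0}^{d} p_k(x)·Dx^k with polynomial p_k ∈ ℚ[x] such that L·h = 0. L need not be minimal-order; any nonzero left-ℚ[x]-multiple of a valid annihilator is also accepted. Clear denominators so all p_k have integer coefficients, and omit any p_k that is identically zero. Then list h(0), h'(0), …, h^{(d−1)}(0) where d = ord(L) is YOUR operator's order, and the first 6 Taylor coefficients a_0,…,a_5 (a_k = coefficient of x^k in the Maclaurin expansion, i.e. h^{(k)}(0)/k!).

f: a_k = 0, 16, 0, -128/3, 0, 512/15, …
g: a_k = 0, -4, 0, 16/3, 0, -64/5, …
L₀ := L_f ⊗_s L_g (sym. prod.), ord ≤ 4.
h=∫₀ˣh₀: take L = L₀·Dx.
L = (2560 + 29696·x^2 + 118784·x^4 + 262144·x^6 + 262144·x^8)·Dx + (1536·x + 14336·x^3 + 49152·x^5 + 65536·x^7)·Dx^2 + (240 + 3008·x^2 + 13824·x^4 + 32768·x^6 + 32768·x^8)·Dx^3 + (96·x + 896·x^3 + 3072·x^5 + 4096·x^7)·Dx^4 + (5 + 72·x^2 + 400·x^4 + 1024·x^6 + 1024·x^8)·Dx^5  (order 5).
h: a_k = 0, 0, 0, -64/3, 0, 256/5, …
ICs: h(0) = 0, h′(0) = 0, h′′(0) = 0, h′′′(0) = -128, h′′′′(0) = 0.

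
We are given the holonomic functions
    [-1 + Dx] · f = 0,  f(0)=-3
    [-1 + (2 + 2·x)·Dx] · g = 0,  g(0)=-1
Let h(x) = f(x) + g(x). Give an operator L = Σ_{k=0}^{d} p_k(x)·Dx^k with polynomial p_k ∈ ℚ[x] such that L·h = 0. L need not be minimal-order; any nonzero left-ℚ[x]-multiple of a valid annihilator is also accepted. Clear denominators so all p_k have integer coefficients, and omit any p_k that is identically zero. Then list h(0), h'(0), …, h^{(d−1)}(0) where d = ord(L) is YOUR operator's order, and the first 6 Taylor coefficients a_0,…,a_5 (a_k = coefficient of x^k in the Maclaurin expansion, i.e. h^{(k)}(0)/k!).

f: a_k = -3, -3, -3/2, -1/2, -1/8, -1/40, …
g: a_k = -1, -1/2, 1/8, -1/16, 5/128, -7/256, …
L₀ := lclm(L_f,L_g); ord L₀ ≤ 1+1.
L = (3 + 2·x) + (-5 - 8·x - 4·x^2)·Dx + (2 + 6·x + 4·x^2)·Dx^2  (order 2).
h: a_k = -4, -7/2, -11/8, -9/16, -11/128, -67/1280, …
ICs: h(0) = -4, h′(0) = -7/2.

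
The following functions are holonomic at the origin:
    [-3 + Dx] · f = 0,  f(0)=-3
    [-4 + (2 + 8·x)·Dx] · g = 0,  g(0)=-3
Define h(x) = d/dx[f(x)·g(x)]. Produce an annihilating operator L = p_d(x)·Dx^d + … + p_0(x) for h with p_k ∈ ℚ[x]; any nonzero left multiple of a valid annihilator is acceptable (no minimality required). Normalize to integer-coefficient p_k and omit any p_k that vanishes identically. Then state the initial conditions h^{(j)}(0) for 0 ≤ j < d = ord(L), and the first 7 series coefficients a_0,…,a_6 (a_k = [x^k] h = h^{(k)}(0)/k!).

f: a_k = -3, -9, -27/2, -27/2, -81/8, -243/40, -243/80, …
g: a_k = -3, -6, 6, -12, 30, -84, 252, …
f·g: L₀ = L_f ⊗_s L_g, ord ≤ 1·1.
h₀' ⇒ L via d/dx closure of L₀.
L = (17 + 120·x + 144·x^2) + (-5 - 32·x - 48·x^2)·Dx  (order 1).
h: a_k = 45, 153, 621/2, 387/2, 5679/8, -12393/8, 528741/80, …
ICs: h(0) = 45.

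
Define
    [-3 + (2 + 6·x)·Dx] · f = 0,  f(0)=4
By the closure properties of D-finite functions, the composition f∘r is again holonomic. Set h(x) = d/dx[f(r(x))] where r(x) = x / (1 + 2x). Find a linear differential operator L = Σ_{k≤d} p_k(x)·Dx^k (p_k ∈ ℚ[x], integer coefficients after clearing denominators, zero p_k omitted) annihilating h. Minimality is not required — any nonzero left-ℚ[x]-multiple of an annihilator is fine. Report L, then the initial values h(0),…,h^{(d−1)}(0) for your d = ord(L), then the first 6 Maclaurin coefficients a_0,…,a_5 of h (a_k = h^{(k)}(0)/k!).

f: a_k = 4, 6, -9/2, 27/4, -405/32, 1701/64, …
h₀=f(r): pull back L_f along r ⇒ L₀.
Differentiate: ansatz ord ≤ ord L₀ ⇒ L.
L = (-11 - 40·x) + (-2 - 14·x - 20·x^2)·Dx  (order 1).
h: a_k = 6, -33, 585/4, -4965/8, 169545/64, -1477503/128, …
ICs: h(0) = 6.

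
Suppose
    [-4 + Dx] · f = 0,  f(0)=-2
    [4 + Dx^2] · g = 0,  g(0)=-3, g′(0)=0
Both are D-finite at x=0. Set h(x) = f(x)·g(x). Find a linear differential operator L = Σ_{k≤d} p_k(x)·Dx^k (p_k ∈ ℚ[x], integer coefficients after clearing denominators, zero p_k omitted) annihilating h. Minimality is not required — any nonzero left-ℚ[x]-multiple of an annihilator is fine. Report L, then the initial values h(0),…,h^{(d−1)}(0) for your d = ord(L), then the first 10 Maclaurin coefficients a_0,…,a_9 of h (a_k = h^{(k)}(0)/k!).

L = 20 - 8·Dx + Dx^2  (order 2).
h: a_k = 6, 24, 36, 16, -28, -304/5, -312/5, -4448/105, -2108/105, -5744/945, …
ICs: h(0) = 6, h′(0) = 24.

f: a_k = -2, -8, -16, -64/3, -64/3, -256/15, -512/45, -2048/315, -1024/315, -4096/2835, …
g: a_k = -3, 0, 6, 0, -2, 0, 4/15, 0, -2/105, 0, …
L₀ := L_f ⊗_s L_g (sym. prod.), ord ≤ 2.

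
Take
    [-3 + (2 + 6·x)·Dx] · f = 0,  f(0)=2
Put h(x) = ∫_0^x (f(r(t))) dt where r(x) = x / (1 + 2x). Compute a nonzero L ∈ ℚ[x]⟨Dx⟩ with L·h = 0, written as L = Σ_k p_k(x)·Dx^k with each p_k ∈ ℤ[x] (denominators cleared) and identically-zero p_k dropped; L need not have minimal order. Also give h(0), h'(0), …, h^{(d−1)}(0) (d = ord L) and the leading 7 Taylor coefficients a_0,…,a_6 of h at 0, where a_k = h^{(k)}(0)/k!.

L = -3·Dx + (2 + 14·x + 20·x^2)·Dx^2  (order 2).
h: a_k = 0, 2, 3/2, -11/4, 195/32, -993/64, 11303/256, …
ICs: h(0) = 0, h′(0) = 2.

f: a_k = 2, 3, -9/4, 27/8, -405/64, 1701/128, -15309/512, …
L₀ from L_f via x↦r, Dx↦r'^{-1}Dx.
Integrate: L := L₀·Dx.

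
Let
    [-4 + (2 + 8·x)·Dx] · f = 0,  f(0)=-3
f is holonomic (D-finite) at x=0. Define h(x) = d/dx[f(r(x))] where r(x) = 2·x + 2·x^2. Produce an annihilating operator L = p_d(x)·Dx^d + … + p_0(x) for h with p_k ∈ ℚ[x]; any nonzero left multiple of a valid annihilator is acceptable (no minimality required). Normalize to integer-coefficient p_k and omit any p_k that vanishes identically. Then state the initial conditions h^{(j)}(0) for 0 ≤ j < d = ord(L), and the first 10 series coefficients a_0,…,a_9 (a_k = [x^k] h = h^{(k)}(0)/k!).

L = -2 + (-1 - 10·x - 24·x^2 - 16·x^3)·Dx  (order 1).
h: a_k = -12, 24, -144, 864, -5280, 32832, -206976, 1318656, -8470656, 54769920, …
ICs: h(0) = -12.

f: a_k = -3, -6, 6, -12, 30, -84, 252, -792, 2574, -8580, …
f∘r: x↦r, Dx↦Dx/r' in L_f ⇒ L₀.
Derive L from L₀ (diff closure).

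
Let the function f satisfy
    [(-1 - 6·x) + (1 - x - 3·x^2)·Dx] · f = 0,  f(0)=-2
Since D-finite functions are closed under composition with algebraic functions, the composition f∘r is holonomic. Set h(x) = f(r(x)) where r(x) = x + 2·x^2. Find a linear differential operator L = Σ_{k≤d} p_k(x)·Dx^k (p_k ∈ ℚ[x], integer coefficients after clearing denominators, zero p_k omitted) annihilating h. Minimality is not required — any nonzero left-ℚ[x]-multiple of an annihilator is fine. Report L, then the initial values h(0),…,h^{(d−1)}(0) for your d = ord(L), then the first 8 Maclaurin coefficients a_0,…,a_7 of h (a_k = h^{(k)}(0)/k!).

L = (1 + 10·x + 36·x^2 + 48·x^3) + (-1 + x + 5·x^2 + 12·x^3 + 12·x^4)·Dx  (order 1).
h: a_k = -2, -2, -12, -46, -154, -552, -2018, -7178, …
ICs: h(0) = -2.

f: a_k = -2, -2, -8, -14, -38, -80, -194, -434, …
f∘r: x↦r, Dx↦Dx/r' in L_f ⇒ L₀.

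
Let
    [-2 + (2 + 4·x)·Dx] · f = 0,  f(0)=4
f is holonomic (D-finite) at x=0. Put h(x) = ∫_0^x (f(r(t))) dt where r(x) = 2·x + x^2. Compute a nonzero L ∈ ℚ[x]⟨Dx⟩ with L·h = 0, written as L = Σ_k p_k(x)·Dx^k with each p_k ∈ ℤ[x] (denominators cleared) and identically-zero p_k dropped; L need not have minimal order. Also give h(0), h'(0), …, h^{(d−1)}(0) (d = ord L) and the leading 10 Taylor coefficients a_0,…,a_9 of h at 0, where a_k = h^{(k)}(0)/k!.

L = (-2 - 2·x)·Dx + (1 + 4·x + 2·x^2)·Dx^2  (order 2).
h: a_k = 0, 4, 4, -4/3, 2, -18/5, 22/3, -114/7, 77/2, -1717/18, …
ICs: h(0) = 0, h′(0) = 4.

f: a_k = 4, 4, -2, 2, -5/2, 7/2, -21/4, 33/4, -429/32, 715/32, …
L₀ from L_f via x↦r, Dx↦r'^{-1}Dx.
Integrate: L := L₀·Dx.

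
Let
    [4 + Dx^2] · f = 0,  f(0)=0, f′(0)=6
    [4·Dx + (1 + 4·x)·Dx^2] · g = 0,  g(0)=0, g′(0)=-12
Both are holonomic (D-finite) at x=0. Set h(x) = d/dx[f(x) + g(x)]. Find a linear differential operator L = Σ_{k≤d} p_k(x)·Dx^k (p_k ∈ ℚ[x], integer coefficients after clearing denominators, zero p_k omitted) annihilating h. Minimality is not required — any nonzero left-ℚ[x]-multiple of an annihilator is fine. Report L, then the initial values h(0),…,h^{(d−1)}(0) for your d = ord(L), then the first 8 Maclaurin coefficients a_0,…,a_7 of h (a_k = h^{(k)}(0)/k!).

f: a_k = 0, 6, 0, -4, 0, 4/5, 0, -8/105, …
g: a_k = 0, -12, 24, -64, 192, -3072/5, 2048, -49152/7, …
f+g: L₀ = lclm(L_f,L_g), ord ≤ 2+2.
Derive L from L₀ (diff closure).
L = (400 + 128·x + 256·x^2) + (36 + 176·x + 192·x^2 + 256·x^3)·Dx + (100 + 32·x + 64·x^2)·Dx^2 + (9 + 44·x + 48·x^2 + 64·x^3)·Dx^3  (order 3).
h: a_k = -6, 48, -204, 768, -3068, 12288, -737288/15, 196608, …
ICs: h(0) = -6, h′(0) = 48, h′′(0) = -408.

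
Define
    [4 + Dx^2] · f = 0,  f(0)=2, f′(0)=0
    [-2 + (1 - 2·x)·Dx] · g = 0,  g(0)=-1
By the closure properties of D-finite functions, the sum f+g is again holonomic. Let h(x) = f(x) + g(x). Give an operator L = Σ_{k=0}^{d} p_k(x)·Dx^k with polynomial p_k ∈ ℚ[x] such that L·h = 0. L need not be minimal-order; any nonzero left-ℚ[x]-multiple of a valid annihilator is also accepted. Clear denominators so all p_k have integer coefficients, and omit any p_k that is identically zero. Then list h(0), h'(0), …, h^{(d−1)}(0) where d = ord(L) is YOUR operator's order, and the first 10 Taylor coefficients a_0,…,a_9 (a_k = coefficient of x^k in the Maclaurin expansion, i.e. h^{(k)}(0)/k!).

f: a_k = 2, 0, -4, 0, 4/3, 0, -8/45, 0, 4/315, 0, …
g: a_k = -1, -2, -4, -8, -16, -32, -64, -128, -256, -512, …
L₀ := lclm(L_f,L_g); ord L₀ ≤ 2+1.
L = (-56 + 32·x - 32·x^2) + (12 - 40·x + 48·x^2 - 32·x^3)·Dx + (-14 + 8·x - 8·x^2)·Dx^2 + (3 - 10·x + 12·x^2 - 8·x^3)·Dx^3  (order 3).
h: a_k = 1, -2, -8, -8, -44/3, -32, -2888/45, -128, -80636/315, -512, …
ICs: h(0) = 1, h′(0) = -2, h′′(0) = -16.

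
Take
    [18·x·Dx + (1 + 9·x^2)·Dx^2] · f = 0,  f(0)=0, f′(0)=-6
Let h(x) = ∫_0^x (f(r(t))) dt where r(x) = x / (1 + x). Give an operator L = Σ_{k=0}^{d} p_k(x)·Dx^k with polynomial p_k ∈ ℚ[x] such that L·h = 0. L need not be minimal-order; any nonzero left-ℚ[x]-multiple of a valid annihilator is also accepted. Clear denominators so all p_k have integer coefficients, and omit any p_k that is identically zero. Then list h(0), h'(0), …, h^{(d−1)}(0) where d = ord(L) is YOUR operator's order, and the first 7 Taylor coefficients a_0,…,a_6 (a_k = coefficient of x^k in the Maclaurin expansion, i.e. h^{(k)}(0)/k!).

f: a_k = 0, -6, 0, 18, 0, -486/5, 0, …
L₀ from L_f via x↦r, Dx↦r'^{-1}Dx.
Integrate: L := L₀·Dx.
L = (2 + 20·x)·Dx^2 + (1 + 2·x + 10·x^2)·Dx^3  (order 3).
h: a_k = 0, 0, -3, 2, 3, -48/5, 4/5, …
ICs: h(0) = 0, h′(0) = 0, h′′(0) = -6.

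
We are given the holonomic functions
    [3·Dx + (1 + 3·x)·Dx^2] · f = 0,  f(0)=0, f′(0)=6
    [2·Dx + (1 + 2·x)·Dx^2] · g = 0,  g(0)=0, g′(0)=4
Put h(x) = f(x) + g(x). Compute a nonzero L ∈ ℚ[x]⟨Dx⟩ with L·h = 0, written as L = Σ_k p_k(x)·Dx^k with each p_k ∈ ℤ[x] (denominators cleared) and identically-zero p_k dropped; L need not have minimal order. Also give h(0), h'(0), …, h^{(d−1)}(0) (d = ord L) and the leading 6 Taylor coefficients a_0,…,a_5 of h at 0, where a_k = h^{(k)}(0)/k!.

L = 12·Dx + (10 + 24·x)·Dx^2 + (1 + 5·x + 6·x^2)·Dx^3  (order 3).
h: a_k = 0, 10, -13, 70/3, -97/2, 110, …
ICs: h(0) = 0, h′(0) = 10, h′′(0) = -26.

f: a_k = 0, 6, -9, 18, -81/2, 486/5, …
g: a_k = 0, 4, -4, 16/3, -8, 64/5, …
f+g: L₀ = lclm(L_f,L_g), ord ≤ 2+2.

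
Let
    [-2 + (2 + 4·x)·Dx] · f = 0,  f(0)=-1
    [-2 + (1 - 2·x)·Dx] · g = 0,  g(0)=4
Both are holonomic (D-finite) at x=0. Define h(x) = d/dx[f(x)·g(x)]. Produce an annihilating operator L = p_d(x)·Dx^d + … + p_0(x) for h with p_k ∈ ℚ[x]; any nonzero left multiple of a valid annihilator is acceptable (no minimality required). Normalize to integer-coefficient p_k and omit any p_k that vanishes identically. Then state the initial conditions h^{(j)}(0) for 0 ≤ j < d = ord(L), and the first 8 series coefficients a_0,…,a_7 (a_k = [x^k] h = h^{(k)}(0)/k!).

L = (11 + 36·x + 12·x^2) + (-3 - 2·x + 12·x^2 + 8·x^3)·Dx  (order 1).
h: a_k = -12, -44, -138, -358, -1825/2, -4317/2, -20377/4, -46147/4, …
ICs: h(0) = -12.

f: a_k = -1, -1, 1/2, -1/2, 5/8, -7/8, 21/16, -33/16, …
g: a_k = 4, 8, 16, 32, 64, 128, 256, 512, …
h₀=f·g: eliminate ⇒ L₀, order ≤ 1·1.
h=h₀': d/dx-closure on L₀ ⇒ L.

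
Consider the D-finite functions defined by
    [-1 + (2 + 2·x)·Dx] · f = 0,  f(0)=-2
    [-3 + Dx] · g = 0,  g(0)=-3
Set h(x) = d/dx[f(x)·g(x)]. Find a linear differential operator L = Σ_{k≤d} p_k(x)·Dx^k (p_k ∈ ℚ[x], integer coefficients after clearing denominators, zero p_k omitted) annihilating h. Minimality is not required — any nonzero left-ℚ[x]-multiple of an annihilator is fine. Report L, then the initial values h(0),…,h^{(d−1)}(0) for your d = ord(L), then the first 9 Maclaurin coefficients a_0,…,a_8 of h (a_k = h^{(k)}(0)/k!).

L = (47 + 84·x + 36·x^2) + (-14 - 26·x - 12·x^2)·Dx  (order 1).
h: a_k = 21, 141/2, 927/8, 2001/16, 12831/128, 81567/1280, 171999/5120, 154269/10240, 6792957/1146880, …
ICs: h(0) = 21.

f: a_k = -2, -1, 1/4, -1/8, 5/64, -7/128, 21/512, -33/1024, 429/16384, …
g: a_k = -3, -9, -27/2, -27/2, -81/8, -243/40, -243/80, -729/560, -2187/4480, …
L₀ := L_f ⊗_s L_g (sym. prod.), ord ≤ 1.
Derive L from L₀ (diff closure).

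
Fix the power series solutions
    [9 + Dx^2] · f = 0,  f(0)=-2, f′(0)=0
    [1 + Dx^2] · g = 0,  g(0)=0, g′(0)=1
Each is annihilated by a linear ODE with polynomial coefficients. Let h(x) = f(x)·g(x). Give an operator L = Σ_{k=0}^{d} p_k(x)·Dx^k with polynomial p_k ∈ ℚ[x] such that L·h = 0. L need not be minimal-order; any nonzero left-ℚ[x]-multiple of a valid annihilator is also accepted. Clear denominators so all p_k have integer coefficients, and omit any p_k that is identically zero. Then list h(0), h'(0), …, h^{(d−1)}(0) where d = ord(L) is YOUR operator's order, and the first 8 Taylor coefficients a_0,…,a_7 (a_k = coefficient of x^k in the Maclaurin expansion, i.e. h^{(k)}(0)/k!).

f: a_k = -2, 0, 9, 0, -27/4, 0, 81/40, 0, …
g: a_k = 0, 1, 0, -1/6, 0, 1/120, 0, -1/5040, …
h₀=f·g: eliminate ⇒ L₀, order ≤ 2·2.
L = 64 + 20·Dx^2 + Dx^4  (order 4).
h: a_k = 0, -2, 0, 28/3, 0, -124/15, 0, 1016/315, …
ICs: h(0) = 0, h′(0) = -2, h′′(0) = 0, h′′′(0) = 56.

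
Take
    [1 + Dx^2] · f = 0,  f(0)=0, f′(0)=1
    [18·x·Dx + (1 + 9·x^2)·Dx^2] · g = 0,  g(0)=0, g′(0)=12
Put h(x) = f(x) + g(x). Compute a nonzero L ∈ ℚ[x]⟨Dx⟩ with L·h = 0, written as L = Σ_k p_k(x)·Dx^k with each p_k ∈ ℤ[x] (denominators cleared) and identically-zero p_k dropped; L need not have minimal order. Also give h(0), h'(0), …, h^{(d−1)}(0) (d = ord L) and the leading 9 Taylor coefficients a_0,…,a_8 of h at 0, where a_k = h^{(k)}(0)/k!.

L = (-1926·x + 17820·x^3 + 1458·x^5)·Dx + (-17 + 351·x^2 + 4617·x^4 + 729·x^6)·Dx^2 + (-1926·x + 17820·x^3 + 1458·x^5)·Dx^3 + (-17 + 351·x^2 + 4617·x^4 + 729·x^6)·Dx^4  (order 4).
h: a_k = 0, 13, 0, -217/6, 0, 23329/120, 0, -6298561/5040, 0, …
ICs: h(0) = 0, h′(0) = 13, h′′(0) = 0, h′′′(0) = -217.

f: a_k = 0, 1, 0, -1/6, 0, 1/120, 0, -1/5040, 0, …
g: a_k = 0, 12, 0, -36, 0, 972/5, 0, -8748/7, 0, …
Weyl lclm of L_f,L_g ⇒ L₀ (ord ≤ 4).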